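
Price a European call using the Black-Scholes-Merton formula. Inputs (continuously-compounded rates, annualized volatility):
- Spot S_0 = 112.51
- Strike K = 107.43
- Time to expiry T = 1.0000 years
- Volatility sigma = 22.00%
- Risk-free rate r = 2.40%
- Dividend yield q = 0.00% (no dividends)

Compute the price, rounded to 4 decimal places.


Answer: Price = 13.8131

Derivation:
d1 = (ln(S/K) + (r - q + 0.5*sigma^2) * T) / (sigma * sqrt(T)) = 0.42910288
d2 = d1 - sigma * sqrt(T) = 0.20910288
exp(-rT) = 0.97628571; exp(-qT) = 1.00000000
C = S_0 * exp(-qT) * N(d1) - K * exp(-rT) * N(d2)
N(d1) = 0.66607582; N(d2) = 0.58281604
C = 112.5100 * 1.00000000 * 0.66607582 - 107.4300 * 0.97628571 * 0.58281604 = 13.8131


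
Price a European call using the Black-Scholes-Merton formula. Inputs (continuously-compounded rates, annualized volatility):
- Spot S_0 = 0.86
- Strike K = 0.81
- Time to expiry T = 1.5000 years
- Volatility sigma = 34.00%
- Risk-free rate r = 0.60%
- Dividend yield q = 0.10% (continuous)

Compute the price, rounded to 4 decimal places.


Answer: Price = 0.1668

Derivation:
d1 = (ln(S/K) + (r - q + 0.5*sigma^2) * T) / (sigma * sqrt(T)) = 0.37006061
d2 = d1 - sigma * sqrt(T) = -0.04635265
exp(-rT) = 0.99104038; exp(-qT) = 0.99850112
C = S_0 * exp(-qT) * N(d1) - K * exp(-rT) * N(d2)
N(d1) = 0.64433133; N(d2) = 0.48151459
C = 0.8600 * 0.99850112 * 0.64433133 - 0.8100 * 0.99104038 * 0.48151459 = 0.1668


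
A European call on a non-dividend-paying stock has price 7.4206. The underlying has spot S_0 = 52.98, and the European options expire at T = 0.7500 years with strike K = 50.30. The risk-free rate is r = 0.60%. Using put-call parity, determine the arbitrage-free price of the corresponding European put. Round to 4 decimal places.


Answer: Put price = 4.5148

Derivation:
Put-call parity: C - P = S_0 * exp(-qT) - K * exp(-rT).
S_0 * exp(-qT) = 52.9800 * 1.00000000 = 52.98000000
K * exp(-rT) = 50.3000 * 0.99551011 = 50.07415852
P = C - S*exp(-qT) + K*exp(-rT)
P = 7.4206 - 52.98000000 + 50.07415852 = 4.5148


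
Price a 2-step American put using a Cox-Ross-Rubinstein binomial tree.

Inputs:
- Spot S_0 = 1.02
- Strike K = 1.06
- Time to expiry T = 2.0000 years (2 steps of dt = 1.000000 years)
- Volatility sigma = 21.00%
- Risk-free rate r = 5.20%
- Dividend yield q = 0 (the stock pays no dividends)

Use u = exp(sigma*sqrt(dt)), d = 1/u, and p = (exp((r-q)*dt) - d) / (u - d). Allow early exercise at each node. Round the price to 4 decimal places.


dt = T/N = 1.000000
u = exp(sigma*sqrt(dt)) = 1.233678; d = 1/u = 0.810584
p = (exp((r-q)*dt) - d) / (u - d) = 0.573848
Discount per step: exp(-r*dt) = 0.949329
Stock lattice S(k, i) with i counting down-moves:
  k=0: S(0,0) = 1.0200
  k=1: S(1,0) = 1.2584; S(1,1) = 0.8268
  k=2: S(2,0) = 1.5524; S(2,1) = 1.0200; S(2,2) = 0.6702
Terminal payoffs V(N, i) = max(K - S_T, 0):
  V(2,0) = 0.000000; V(2,1) = 0.040000; V(2,2) = 0.389812
Backward induction: V(k, i) = exp(-r*dt) * [p * V(k+1, i) + (1-p) * V(k+1, i+1)]; then take max(V_cont, immediate exercise) for American.
  V(1,0) = exp(-r*dt) * [p*0.000000 + (1-p)*0.040000] = 0.016182; exercise = 0.000000; V(1,0) = max -> 0.016182
  V(1,1) = exp(-r*dt) * [p*0.040000 + (1-p)*0.389812] = 0.179493; exercise = 0.233204; V(1,1) = max -> 0.233204
  V(0,0) = exp(-r*dt) * [p*0.016182 + (1-p)*0.233204] = 0.103160; exercise = 0.040000; V(0,0) = max -> 0.103160

Answer: Price = V(0,0) = 0.1032


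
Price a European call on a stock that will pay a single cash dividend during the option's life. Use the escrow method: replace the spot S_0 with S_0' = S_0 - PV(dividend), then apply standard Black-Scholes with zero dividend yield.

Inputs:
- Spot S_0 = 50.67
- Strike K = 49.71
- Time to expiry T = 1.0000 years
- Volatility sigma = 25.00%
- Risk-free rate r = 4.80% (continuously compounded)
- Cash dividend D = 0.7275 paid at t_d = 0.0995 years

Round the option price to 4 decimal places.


PV(D) = D * exp(-r * t_d) = 0.7275 * 0.99523539 = 0.72403374
S_0' = S_0 - PV(D) = 50.6700 - 0.72403374 = 49.94596626
d1 = (ln(S_0'/K) + (r + sigma^2/2)*T) / (sigma*sqrt(T)) = 0.33594250
d2 = d1 - sigma*sqrt(T) = 0.08594250
exp(-rT) = 0.95313379
N(d1) = 0.63154289; N(d2) = 0.53424394
C = S_0' * N(d1) - K * exp(-rT) * N(d2) = 49.94596626 * 0.63154289 - 49.7100 * 0.95313379 * 0.53424394 = 6.2304

Answer: Price = 6.2304


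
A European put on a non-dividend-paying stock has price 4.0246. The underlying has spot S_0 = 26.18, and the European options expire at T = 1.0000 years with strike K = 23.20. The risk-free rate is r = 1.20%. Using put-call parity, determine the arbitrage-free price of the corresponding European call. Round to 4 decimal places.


Answer: Call price = 7.2813

Derivation:
Put-call parity: C - P = S_0 * exp(-qT) - K * exp(-rT).
S_0 * exp(-qT) = 26.1800 * 1.00000000 = 26.18000000
K * exp(-rT) = 23.2000 * 0.98807171 = 22.92326374
C = P + S*exp(-qT) - K*exp(-rT)
C = 4.0246 + 26.18000000 - 22.92326374 = 7.2813


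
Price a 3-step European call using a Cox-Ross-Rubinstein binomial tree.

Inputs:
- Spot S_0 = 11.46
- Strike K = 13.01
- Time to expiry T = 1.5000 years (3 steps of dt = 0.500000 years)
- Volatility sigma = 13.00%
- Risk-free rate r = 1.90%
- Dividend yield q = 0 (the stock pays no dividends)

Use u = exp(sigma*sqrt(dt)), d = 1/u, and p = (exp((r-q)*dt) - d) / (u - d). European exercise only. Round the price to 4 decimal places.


Answer: Price = V(0,0) = 0.3004

Derivation:
dt = T/N = 0.500000
u = exp(sigma*sqrt(dt)) = 1.096281; d = 1/u = 0.912175
p = (exp((r-q)*dt) - d) / (u - d) = 0.528882
Discount per step: exp(-r*dt) = 0.990545
Stock lattice S(k, i) with i counting down-moves:
  k=0: S(0,0) = 11.4600
  k=1: S(1,0) = 12.5634; S(1,1) = 10.4535
  k=2: S(2,0) = 13.7730; S(2,1) = 11.4600; S(2,2) = 9.5354
  k=3: S(3,0) = 15.0991; S(3,1) = 12.5634; S(3,2) = 10.4535; S(3,3) = 8.6980
Terminal payoffs V(N, i) = max(S_T - K, 0):
  V(3,0) = 2.089088; V(3,1) = 0.000000; V(3,2) = 0.000000; V(3,3) = 0.000000
Backward induction: V(k, i) = exp(-r*dt) * [p * V(k+1, i) + (1-p) * V(k+1, i+1)].
  V(2,0) = exp(-r*dt) * [p*2.089088 + (1-p)*0.000000] = 1.094434
  V(2,1) = exp(-r*dt) * [p*0.000000 + (1-p)*0.000000] = 0.000000
  V(2,2) = exp(-r*dt) * [p*0.000000 + (1-p)*0.000000] = 0.000000
  V(1,0) = exp(-r*dt) * [p*1.094434 + (1-p)*0.000000] = 0.573353
  V(1,1) = exp(-r*dt) * [p*0.000000 + (1-p)*0.000000] = 0.000000
  V(0,0) = exp(-r*dt) * [p*0.573353 + (1-p)*0.000000] = 0.300369


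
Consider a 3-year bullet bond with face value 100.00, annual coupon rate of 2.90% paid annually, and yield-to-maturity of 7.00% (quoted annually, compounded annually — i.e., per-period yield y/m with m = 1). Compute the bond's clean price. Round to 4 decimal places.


Answer: Price = 89.2403

Derivation:
Coupon per period c = face * coupon_rate / m = 2.900000
Periods per year m = 1; per-period yield y/m = 0.070000
Number of cashflows N = 3
Cashflows (t years, CF_t, discount factor 1/(1+y/m)^(m*t), PV):
  t = 1.0000: CF_t = 2.900000, DF = 0.934579, PV = 2.710280
  t = 2.0000: CF_t = 2.900000, DF = 0.873439, PV = 2.532972
  t = 3.0000: CF_t = 102.900000, DF = 0.816298, PV = 83.997052
Price P = sum_t PV_t = 89.240304


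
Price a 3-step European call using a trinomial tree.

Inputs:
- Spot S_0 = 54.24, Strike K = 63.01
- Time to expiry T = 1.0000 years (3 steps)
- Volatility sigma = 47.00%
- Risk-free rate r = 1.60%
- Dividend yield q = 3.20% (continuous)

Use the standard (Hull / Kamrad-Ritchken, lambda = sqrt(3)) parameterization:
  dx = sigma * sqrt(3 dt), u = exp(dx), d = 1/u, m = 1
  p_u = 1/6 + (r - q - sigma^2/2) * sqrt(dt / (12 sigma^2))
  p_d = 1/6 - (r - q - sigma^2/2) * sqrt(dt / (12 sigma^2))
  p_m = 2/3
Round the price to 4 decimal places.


Answer: Price = V(0,0) = 6.5195

Derivation:
dt = T/N = 0.333333; dx = sigma*sqrt(3*dt) = 0.470000
u = exp(dx) = 1.599994; d = 1/u = 0.625002
p_u = 0.121826, p_m = 0.666667, p_d = 0.211507
Discount per step: exp(-r*dt) = 0.994681
Stock lattice S(k, j) with j the centered position index:
  k=0: S(0,+0) = 54.2400
  k=1: S(1,-1) = 33.9001; S(1,+0) = 54.2400; S(1,+1) = 86.7837
  k=2: S(2,-2) = 21.1877; S(2,-1) = 33.9001; S(2,+0) = 54.2400; S(2,+1) = 86.7837; S(2,+2) = 138.8534
  k=3: S(3,-3) = 13.2423; S(3,-2) = 21.1877; S(3,-1) = 33.9001; S(3,+0) = 54.2400; S(3,+1) = 86.7837; S(3,+2) = 138.8534; S(3,+3) = 222.1646
Terminal payoffs V(N, j) = max(S_T - K, 0):
  V(3,-3) = 0.000000; V(3,-2) = 0.000000; V(3,-1) = 0.000000; V(3,+0) = 0.000000; V(3,+1) = 23.773685; V(3,+2) = 75.843392; V(3,+3) = 159.154621
Backward induction: V(k, j) = exp(-r*dt) * [p_u * V(k+1, j+1) + p_m * V(k+1, j) + p_d * V(k+1, j-1)]
  V(2,-2) = exp(-r*dt) * [p_u*0.000000 + p_m*0.000000 + p_d*0.000000] = 0.000000
  V(2,-1) = exp(-r*dt) * [p_u*0.000000 + p_m*0.000000 + p_d*0.000000] = 0.000000
  V(2,+0) = exp(-r*dt) * [p_u*23.773685 + p_m*0.000000 + p_d*0.000000] = 2.880853
  V(2,+1) = exp(-r*dt) * [p_u*75.843392 + p_m*23.773685 + p_d*0.000000] = 24.955388
  V(2,+2) = exp(-r*dt) * [p_u*159.154621 + p_m*75.843392 + p_d*23.773685] = 74.580946
  V(1,-1) = exp(-r*dt) * [p_u*2.880853 + p_m*0.000000 + p_d*0.000000] = 0.349097
  V(1,+0) = exp(-r*dt) * [p_u*24.955388 + p_m*2.880853 + p_d*0.000000] = 4.934403
  V(1,+1) = exp(-r*dt) * [p_u*74.580946 + p_m*24.955388 + p_d*2.880853] = 26.192098
  V(0,+0) = exp(-r*dt) * [p_u*26.192098 + p_m*4.934403 + p_d*0.349097] = 6.519460


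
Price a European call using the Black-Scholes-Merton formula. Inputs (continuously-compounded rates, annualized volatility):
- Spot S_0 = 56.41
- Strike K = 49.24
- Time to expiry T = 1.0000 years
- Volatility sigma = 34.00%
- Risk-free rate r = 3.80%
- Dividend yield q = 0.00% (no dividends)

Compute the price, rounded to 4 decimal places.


d1 = (ln(S/K) + (r - q + 0.5*sigma^2) * T) / (sigma * sqrt(T)) = 0.68158867
d2 = d1 - sigma * sqrt(T) = 0.34158867
exp(-rT) = 0.96271294; exp(-qT) = 1.00000000
C = S_0 * exp(-qT) * N(d1) - K * exp(-rT) * N(d2)
N(d1) = 0.75225046; N(d2) = 0.63366977
C = 56.4100 * 1.00000000 * 0.75225046 - 49.2400 * 0.96271294 * 0.63366977 = 12.3960

Answer: Price = 12.3960


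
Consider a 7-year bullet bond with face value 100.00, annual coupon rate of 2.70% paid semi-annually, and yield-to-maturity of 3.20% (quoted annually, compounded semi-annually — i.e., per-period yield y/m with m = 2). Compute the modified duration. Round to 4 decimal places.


Answer: Modified duration = 6.3126

Derivation:
Coupon per period c = face * coupon_rate / m = 1.350000
Periods per year m = 2; per-period yield y/m = 0.016000
Number of cashflows N = 14
Cashflows (t years, CF_t, discount factor 1/(1+y/m)^(m*t), PV):
  t = 0.5000: CF_t = 1.350000, DF = 0.984252, PV = 1.328740
  t = 1.0000: CF_t = 1.350000, DF = 0.968752, PV = 1.307815
  t = 1.5000: CF_t = 1.350000, DF = 0.953496, PV = 1.287220
  t = 2.0000: CF_t = 1.350000, DF = 0.938480, PV = 1.266948
  t = 2.5000: CF_t = 1.350000, DF = 0.923701, PV = 1.246996
  t = 3.0000: CF_t = 1.350000, DF = 0.909155, PV = 1.227359
  t = 3.5000: CF_t = 1.350000, DF = 0.894837, PV = 1.208030
  t = 4.0000: CF_t = 1.350000, DF = 0.880745, PV = 1.189006
  t = 4.5000: CF_t = 1.350000, DF = 0.866875, PV = 1.170282
  t = 5.0000: CF_t = 1.350000, DF = 0.853224, PV = 1.151852
  t = 5.5000: CF_t = 1.350000, DF = 0.839787, PV = 1.133713
  t = 6.0000: CF_t = 1.350000, DF = 0.826562, PV = 1.115859
  t = 6.5000: CF_t = 1.350000, DF = 0.813545, PV = 1.098286
  t = 7.0000: CF_t = 101.350000, DF = 0.800734, PV = 81.154357
Price P = sum_t PV_t = 96.886464
First compute Macaulay numerator sum_t t * PV_t:
  t * PV_t at t = 0.5000: 0.664370
  t * PV_t at t = 1.0000: 1.307815
  t * PV_t at t = 1.5000: 1.930829
  t * PV_t at t = 2.0000: 2.533897
  t * PV_t at t = 2.5000: 3.117491
  t * PV_t at t = 3.0000: 3.682076
  t * PV_t at t = 3.5000: 4.228106
  t * PV_t at t = 4.0000: 4.756025
  t * PV_t at t = 4.5000: 5.266267
  t * PV_t at t = 5.0000: 5.759260
  t * PV_t at t = 5.5000: 6.235419
  t * PV_t at t = 6.0000: 6.695153
  t * PV_t at t = 6.5000: 7.138861
  t * PV_t at t = 7.0000: 568.080500
Macaulay duration D = 621.396070 / 96.886464 = 6.413652
Modified duration = D / (1 + y/m) = 6.413652 / (1 + 0.016000) = 6.312650


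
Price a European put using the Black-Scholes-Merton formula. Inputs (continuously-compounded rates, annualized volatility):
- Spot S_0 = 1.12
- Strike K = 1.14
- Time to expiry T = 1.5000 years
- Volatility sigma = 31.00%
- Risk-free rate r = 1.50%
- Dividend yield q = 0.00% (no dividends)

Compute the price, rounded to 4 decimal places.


Answer: Price = 0.1656

Derivation:
d1 = (ln(S/K) + (r - q + 0.5*sigma^2) * T) / (sigma * sqrt(T)) = 0.20247910
d2 = d1 - sigma * sqrt(T) = -0.17719181
exp(-rT) = 0.97775124; exp(-qT) = 1.00000000
P = K * exp(-rT) * N(-d2) - S_0 * exp(-qT) * N(-d1)
N(-d1) = 0.41977110; N(-d2) = 0.57032114
P = 1.1400 * 0.97775124 * 0.57032114 - 1.1200 * 1.00000000 * 0.41977110 = 0.1656


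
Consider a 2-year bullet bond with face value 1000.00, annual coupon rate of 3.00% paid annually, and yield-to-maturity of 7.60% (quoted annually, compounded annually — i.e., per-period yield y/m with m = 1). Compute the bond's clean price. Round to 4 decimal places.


Coupon per period c = face * coupon_rate / m = 30.000000
Periods per year m = 1; per-period yield y/m = 0.076000
Number of cashflows N = 2
Cashflows (t years, CF_t, discount factor 1/(1+y/m)^(m*t), PV):
  t = 1.0000: CF_t = 30.000000, DF = 0.929368, PV = 27.881041
  t = 2.0000: CF_t = 1030.000000, DF = 0.863725, PV = 889.636683
Price P = sum_t PV_t = 917.517724

Answer: Price = 917.5177


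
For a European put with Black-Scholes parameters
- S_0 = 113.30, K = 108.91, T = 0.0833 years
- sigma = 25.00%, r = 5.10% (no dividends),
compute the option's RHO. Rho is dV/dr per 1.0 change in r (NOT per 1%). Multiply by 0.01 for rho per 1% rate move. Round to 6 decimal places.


d1 = 0.6426326471; d2 = 0.5704782987
phi(d1) = 0.3245139051; exp(-qT) = 1.0000000000; exp(-rT) = 0.9957607113
N(-d2) = 0.2841766684
Rho = -K*T*exp(-rT)*N(-d2) = -108.9100 * 0.0833 * 0.9957607113 * 0.2841766684 = -2.567179

Answer: Rho = -2.567179


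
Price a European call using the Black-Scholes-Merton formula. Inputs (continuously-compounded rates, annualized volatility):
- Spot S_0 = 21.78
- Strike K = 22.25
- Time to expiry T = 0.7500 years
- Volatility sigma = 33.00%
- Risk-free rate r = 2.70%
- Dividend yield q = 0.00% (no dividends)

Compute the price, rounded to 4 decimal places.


Answer: Price = 2.4642

Derivation:
d1 = (ln(S/K) + (r - q + 0.5*sigma^2) * T) / (sigma * sqrt(T)) = 0.13904557
d2 = d1 - sigma * sqrt(T) = -0.14674281
exp(-rT) = 0.97995365; exp(-qT) = 1.00000000
C = S_0 * exp(-qT) * N(d1) - K * exp(-rT) * N(d2)
N(d1) = 0.55529293; N(d2) = 0.44166751
C = 21.7800 * 1.00000000 * 0.55529293 - 22.2500 * 0.97995365 * 0.44166751 = 2.4642


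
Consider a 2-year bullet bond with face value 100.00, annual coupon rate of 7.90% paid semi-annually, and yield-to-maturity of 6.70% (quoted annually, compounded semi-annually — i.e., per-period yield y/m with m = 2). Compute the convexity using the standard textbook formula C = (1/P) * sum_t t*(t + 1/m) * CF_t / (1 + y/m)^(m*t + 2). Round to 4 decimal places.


Coupon per period c = face * coupon_rate / m = 3.950000
Periods per year m = 2; per-period yield y/m = 0.033500
Number of cashflows N = 4
Cashflows (t years, CF_t, discount factor 1/(1+y/m)^(m*t), PV):
  t = 0.5000: CF_t = 3.950000, DF = 0.967586, PV = 3.821964
  t = 1.0000: CF_t = 3.950000, DF = 0.936222, PV = 3.698079
  t = 1.5000: CF_t = 3.950000, DF = 0.905876, PV = 3.578209
  t = 2.0000: CF_t = 103.950000, DF = 0.876512, PV = 91.113466
Price P = sum_t PV_t = 102.211718
Convexity numerator sum_t t*(t + 1/m) * CF_t / (1+y/m)^(m*t + 2):
  t = 0.5000: term = 1.789104
  t = 1.0000: term = 5.193336
  t = 1.5000: term = 10.049997
  t = 2.0000: term = 426.512351
Convexity = (1/P) * sum = 443.544789 / 102.211718 = 4.339471

Answer: Convexity = 4.3395


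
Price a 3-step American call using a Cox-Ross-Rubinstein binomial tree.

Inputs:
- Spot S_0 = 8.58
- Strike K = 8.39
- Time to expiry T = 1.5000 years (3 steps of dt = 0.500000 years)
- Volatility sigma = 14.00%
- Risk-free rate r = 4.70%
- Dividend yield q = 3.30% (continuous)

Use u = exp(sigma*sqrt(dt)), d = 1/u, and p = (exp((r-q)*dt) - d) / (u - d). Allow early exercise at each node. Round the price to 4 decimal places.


Answer: Price = V(0,0) = 0.7782

Derivation:
dt = T/N = 0.500000
u = exp(sigma*sqrt(dt)) = 1.104061; d = 1/u = 0.905747
p = (exp((r-q)*dt) - d) / (u - d) = 0.510693
Discount per step: exp(-r*dt) = 0.976774
Stock lattice S(k, i) with i counting down-moves:
  k=0: S(0,0) = 8.5800
  k=1: S(1,0) = 9.4728; S(1,1) = 7.7713
  k=2: S(2,0) = 10.4586; S(2,1) = 8.5800; S(2,2) = 7.0388
  k=3: S(3,0) = 11.5469; S(3,1) = 9.4728; S(3,2) = 7.7713; S(3,3) = 6.3754
Terminal payoffs V(N, i) = max(S_T - K, 0):
  V(3,0) = 3.156920; V(3,1) = 1.082841; V(3,2) = 0.000000; V(3,3) = 0.000000
Backward induction: V(k, i) = exp(-r*dt) * [p * V(k+1, i) + (1-p) * V(k+1, i+1)]; then take max(V_cont, immediate exercise) for American.
  V(2,0) = exp(-r*dt) * [p*3.156920 + (1-p)*1.082841] = 2.092307; exercise = 2.068592; V(2,0) = max -> 2.092307
  V(2,1) = exp(-r*dt) * [p*1.082841 + (1-p)*0.000000] = 0.540155; exercise = 0.190000; V(2,1) = max -> 0.540155
  V(2,2) = exp(-r*dt) * [p*0.000000 + (1-p)*0.000000] = 0.000000; exercise = 0.000000; V(2,2) = max -> 0.000000
  V(1,0) = exp(-r*dt) * [p*2.092307 + (1-p)*0.540155] = 1.301872; exercise = 1.082841; V(1,0) = max -> 1.301872
  V(1,1) = exp(-r*dt) * [p*0.540155 + (1-p)*0.000000] = 0.269447; exercise = 0.000000; V(1,1) = max -> 0.269447
  V(0,0) = exp(-r*dt) * [p*1.301872 + (1-p)*0.269447] = 0.778195; exercise = 0.190000; V(0,0) = max -> 0.778195


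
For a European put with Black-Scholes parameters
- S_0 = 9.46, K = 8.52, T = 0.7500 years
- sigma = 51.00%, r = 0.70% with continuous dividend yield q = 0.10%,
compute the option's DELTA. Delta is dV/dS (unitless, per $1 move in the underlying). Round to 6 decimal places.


d1 = 0.4679787147; d2 = 0.0263057587
phi(d1) = 0.3575641216; exp(-qT) = 0.9992502812; exp(-rT) = 0.9947637572
N(-d1) = 0.3198999057
Delta = -exp(-qT) * N(-d1) = -0.9992502812 * 0.3198999057 = -0.319660

Answer: Delta = -0.319660


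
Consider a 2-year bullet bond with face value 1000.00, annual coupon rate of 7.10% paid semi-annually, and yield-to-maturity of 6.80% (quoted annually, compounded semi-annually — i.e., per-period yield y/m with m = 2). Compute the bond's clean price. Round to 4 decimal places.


Answer: Price = 1005.5227

Derivation:
Coupon per period c = face * coupon_rate / m = 35.500000
Periods per year m = 2; per-period yield y/m = 0.034000
Number of cashflows N = 4
Cashflows (t years, CF_t, discount factor 1/(1+y/m)^(m*t), PV):
  t = 0.5000: CF_t = 35.500000, DF = 0.967118, PV = 34.332689
  t = 1.0000: CF_t = 35.500000, DF = 0.935317, PV = 33.203761
  t = 1.5000: CF_t = 35.500000, DF = 0.904562, PV = 32.111954
  t = 2.0000: CF_t = 1035.500000, DF = 0.874818, PV = 905.874320
Price P = sum_t PV_t = 1005.522723


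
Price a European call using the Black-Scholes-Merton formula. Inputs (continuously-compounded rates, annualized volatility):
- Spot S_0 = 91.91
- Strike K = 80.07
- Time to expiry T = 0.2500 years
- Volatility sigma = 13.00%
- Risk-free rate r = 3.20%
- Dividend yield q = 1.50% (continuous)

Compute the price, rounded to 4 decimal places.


Answer: Price = 12.1621

Derivation:
d1 = (ln(S/K) + (r - q + 0.5*sigma^2) * T) / (sigma * sqrt(T)) = 2.21955516
d2 = d1 - sigma * sqrt(T) = 2.15455516
exp(-rT) = 0.99203191; exp(-qT) = 0.99625702
C = S_0 * exp(-qT) * N(d1) - K * exp(-rT) * N(d2)
N(d1) = 0.98677551; N(d2) = 0.98440167
C = 91.9100 * 0.99625702 * 0.98677551 - 80.0700 * 0.99203191 * 0.98440167 = 12.1621


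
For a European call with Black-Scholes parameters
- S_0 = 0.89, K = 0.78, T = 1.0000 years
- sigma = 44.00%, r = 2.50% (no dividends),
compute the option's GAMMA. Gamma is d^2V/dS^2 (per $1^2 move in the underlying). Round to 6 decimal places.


Answer: Gamma = 0.862700

Derivation:
d1 = 0.5766535069; d2 = 0.1366535069
phi(d1) = 0.3378331425; exp(-qT) = 1.0000000000; exp(-rT) = 0.9753099120
Gamma = exp(-qT) * phi(d1) / (S * sigma * sqrt(T)) = 1.0000000000 * 0.3378331425 / (0.8900 * 0.4400 * 1.0000000000) = 0.862700


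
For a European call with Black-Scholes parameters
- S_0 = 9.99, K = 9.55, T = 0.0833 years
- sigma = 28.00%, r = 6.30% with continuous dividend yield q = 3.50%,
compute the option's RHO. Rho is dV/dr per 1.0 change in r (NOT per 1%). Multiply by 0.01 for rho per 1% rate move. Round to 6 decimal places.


Answer: Rho = 0.559810

Derivation:
d1 = 0.6266476862; d2 = 0.5458348160
phi(d1) = 0.3278227561; exp(-qT) = 0.9970887459; exp(-rT) = 0.9947658462
N(d2) = 0.7074102557
Rho = K*T*exp(-rT)*N(d2) = 9.5500 * 0.0833 * 0.9947658462 * 0.7074102557 = 0.559810


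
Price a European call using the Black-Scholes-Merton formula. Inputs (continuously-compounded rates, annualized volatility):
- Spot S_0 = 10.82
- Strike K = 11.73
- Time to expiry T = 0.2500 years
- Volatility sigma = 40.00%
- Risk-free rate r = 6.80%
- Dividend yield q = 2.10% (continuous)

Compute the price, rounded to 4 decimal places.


d1 = (ln(S/K) + (r - q + 0.5*sigma^2) * T) / (sigma * sqrt(T)) = -0.24501695
d2 = d1 - sigma * sqrt(T) = -0.44501695
exp(-rT) = 0.98314368; exp(-qT) = 0.99476376
C = S_0 * exp(-qT) * N(d1) - K * exp(-rT) * N(d2)
N(d1) = 0.40322166; N(d2) = 0.32815375
C = 10.8200 * 0.99476376 * 0.40322166 - 11.7300 * 0.98314368 * 0.32815375 = 0.5557

Answer: Price = 0.5557


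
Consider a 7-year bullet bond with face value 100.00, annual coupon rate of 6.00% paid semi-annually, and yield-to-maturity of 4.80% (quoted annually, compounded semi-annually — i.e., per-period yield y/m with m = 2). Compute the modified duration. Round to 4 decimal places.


Answer: Modified duration = 5.7270

Derivation:
Coupon per period c = face * coupon_rate / m = 3.000000
Periods per year m = 2; per-period yield y/m = 0.024000
Number of cashflows N = 14
Cashflows (t years, CF_t, discount factor 1/(1+y/m)^(m*t), PV):
  t = 0.5000: CF_t = 3.000000, DF = 0.976562, PV = 2.929688
  t = 1.0000: CF_t = 3.000000, DF = 0.953674, PV = 2.861023
  t = 1.5000: CF_t = 3.000000, DF = 0.931323, PV = 2.793968
  t = 2.0000: CF_t = 3.000000, DF = 0.909495, PV = 2.728484
  t = 2.5000: CF_t = 3.000000, DF = 0.888178, PV = 2.664535
  t = 3.0000: CF_t = 3.000000, DF = 0.867362, PV = 2.602085
  t = 3.5000: CF_t = 3.000000, DF = 0.847033, PV = 2.541099
  t = 4.0000: CF_t = 3.000000, DF = 0.827181, PV = 2.481542
  t = 4.5000: CF_t = 3.000000, DF = 0.807794, PV = 2.423381
  t = 5.0000: CF_t = 3.000000, DF = 0.788861, PV = 2.366583
  t = 5.5000: CF_t = 3.000000, DF = 0.770372, PV = 2.311116
  t = 6.0000: CF_t = 3.000000, DF = 0.752316, PV = 2.256949
  t = 6.5000: CF_t = 3.000000, DF = 0.734684, PV = 2.204052
  t = 7.0000: CF_t = 103.000000, DF = 0.717465, PV = 73.898876
Price P = sum_t PV_t = 107.063380
First compute Macaulay numerator sum_t t * PV_t:
  t * PV_t at t = 0.5000: 1.464844
  t * PV_t at t = 1.0000: 2.861023
  t * PV_t at t = 1.5000: 4.190952
  t * PV_t at t = 2.0000: 5.456968
  t * PV_t at t = 2.5000: 6.661338
  t * PV_t at t = 3.0000: 7.806256
  t * PV_t at t = 3.5000: 8.893846
  t * PV_t at t = 4.0000: 9.926167
  t * PV_t at t = 4.5000: 10.905213
  t * PV_t at t = 5.0000: 11.832914
  t * PV_t at t = 5.5000: 12.711138
  t * PV_t at t = 6.0000: 13.541695
  t * PV_t at t = 6.5000: 14.326337
  t * PV_t at t = 7.0000: 517.292131
Macaulay duration D = 627.870821 / 107.063380 = 5.864478
Modified duration = D / (1 + y/m) = 5.864478 / (1 + 0.024000) = 5.727029


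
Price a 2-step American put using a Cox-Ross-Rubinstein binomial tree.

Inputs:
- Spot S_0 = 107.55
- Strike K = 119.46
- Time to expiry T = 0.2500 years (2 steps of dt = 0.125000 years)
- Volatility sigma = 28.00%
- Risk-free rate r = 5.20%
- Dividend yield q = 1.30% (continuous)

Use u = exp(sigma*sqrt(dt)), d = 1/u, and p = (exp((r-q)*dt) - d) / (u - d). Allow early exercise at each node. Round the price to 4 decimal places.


Answer: Price = V(0,0) = 13.8930

Derivation:
dt = T/N = 0.125000
u = exp(sigma*sqrt(dt)) = 1.104061; d = 1/u = 0.905747
p = (exp((r-q)*dt) - d) / (u - d) = 0.499914
Discount per step: exp(-r*dt) = 0.993521
Stock lattice S(k, i) with i counting down-moves:
  k=0: S(0,0) = 107.5500
  k=1: S(1,0) = 118.7417; S(1,1) = 97.4131
  k=2: S(2,0) = 131.0981; S(2,1) = 107.5500; S(2,2) = 88.2317
Terminal payoffs V(N, i) = max(K - S_T, 0):
  V(2,0) = 0.000000; V(2,1) = 11.910000; V(2,2) = 31.228331
Backward induction: V(k, i) = exp(-r*dt) * [p * V(k+1, i) + (1-p) * V(k+1, i+1)]; then take max(V_cont, immediate exercise) for American.
  V(1,0) = exp(-r*dt) * [p*0.000000 + (1-p)*11.910000] = 5.917438; exercise = 0.718269; V(1,0) = max -> 5.917438
  V(1,1) = exp(-r*dt) * [p*11.910000 + (1-p)*31.228331] = 21.431076; exercise = 22.046880; V(1,1) = max -> 22.046880
  V(0,0) = exp(-r*dt) * [p*5.917438 + (1-p)*22.046880] = 13.892952; exercise = 11.910000; V(0,0) = max -> 13.892952


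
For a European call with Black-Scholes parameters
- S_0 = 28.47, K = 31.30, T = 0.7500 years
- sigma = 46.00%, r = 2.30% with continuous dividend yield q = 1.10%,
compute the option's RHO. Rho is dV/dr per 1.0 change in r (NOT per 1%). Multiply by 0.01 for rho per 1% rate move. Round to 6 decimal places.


d1 = -0.0161085652; d2 = -0.4144802509
phi(d1) = 0.3988905238; exp(-qT) = 0.9917839379; exp(-rT) = 0.9828979294
N(d2) = 0.3392612137
Rho = K*T*exp(-rT)*N(d2) = 31.3000 * 0.7500 * 0.9828979294 * 0.3392612137 = 7.827953

Answer: Rho = 7.827953


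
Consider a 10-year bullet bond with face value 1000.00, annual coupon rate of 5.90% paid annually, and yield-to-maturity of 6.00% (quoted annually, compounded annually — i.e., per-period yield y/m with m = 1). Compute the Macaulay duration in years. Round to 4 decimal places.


Answer: Macaulay duration = 7.8223 years

Derivation:
Coupon per period c = face * coupon_rate / m = 59.000000
Periods per year m = 1; per-period yield y/m = 0.060000
Number of cashflows N = 10
Cashflows (t years, CF_t, discount factor 1/(1+y/m)^(m*t), PV):
  t = 1.0000: CF_t = 59.000000, DF = 0.943396, PV = 55.660377
  t = 2.0000: CF_t = 59.000000, DF = 0.889996, PV = 52.509790
  t = 3.0000: CF_t = 59.000000, DF = 0.839619, PV = 49.537538
  t = 4.0000: CF_t = 59.000000, DF = 0.792094, PV = 46.733526
  t = 5.0000: CF_t = 59.000000, DF = 0.747258, PV = 44.088232
  t = 6.0000: CF_t = 59.000000, DF = 0.704961, PV = 41.592672
  t = 7.0000: CF_t = 59.000000, DF = 0.665057, PV = 39.238370
  t = 8.0000: CF_t = 59.000000, DF = 0.627412, PV = 37.017330
  t = 9.0000: CF_t = 59.000000, DF = 0.591898, PV = 34.922009
  t = 10.0000: CF_t = 1059.000000, DF = 0.558395, PV = 591.340069
Price P = sum_t PV_t = 992.639913
Macaulay numerator sum_t t * PV_t:
  t * PV_t at t = 1.0000: 55.660377
  t * PV_t at t = 2.0000: 105.019580
  t * PV_t at t = 3.0000: 148.612613
  t * PV_t at t = 4.0000: 186.934105
  t * PV_t at t = 5.0000: 220.441161
  t * PV_t at t = 6.0000: 249.556031
  t * PV_t at t = 7.0000: 274.668588
  t * PV_t at t = 8.0000: 296.138639
  t * PV_t at t = 9.0000: 314.298084
  t * PV_t at t = 10.0000: 5913.400688
Macaulay duration D = (sum_t t * PV_t) / P = 7764.729866 / 992.639913 = 7.822303


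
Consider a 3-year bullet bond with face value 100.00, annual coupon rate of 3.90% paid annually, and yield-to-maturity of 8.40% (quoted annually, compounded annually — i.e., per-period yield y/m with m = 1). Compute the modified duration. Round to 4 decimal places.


Coupon per period c = face * coupon_rate / m = 3.900000
Periods per year m = 1; per-period yield y/m = 0.084000
Number of cashflows N = 3
Cashflows (t years, CF_t, discount factor 1/(1+y/m)^(m*t), PV):
  t = 1.0000: CF_t = 3.900000, DF = 0.922509, PV = 3.597786
  t = 2.0000: CF_t = 3.900000, DF = 0.851023, PV = 3.318991
  t = 3.0000: CF_t = 103.900000, DF = 0.785077, PV = 81.569481
Price P = sum_t PV_t = 88.486258
First compute Macaulay numerator sum_t t * PV_t:
  t * PV_t at t = 1.0000: 3.597786
  t * PV_t at t = 2.0000: 6.637982
  t * PV_t at t = 3.0000: 244.708444
Macaulay duration D = 254.944212 / 88.486258 = 2.881173
Modified duration = D / (1 + y/m) = 2.881173 / (1 + 0.084000) = 2.657909

Answer: Modified duration = 2.6579


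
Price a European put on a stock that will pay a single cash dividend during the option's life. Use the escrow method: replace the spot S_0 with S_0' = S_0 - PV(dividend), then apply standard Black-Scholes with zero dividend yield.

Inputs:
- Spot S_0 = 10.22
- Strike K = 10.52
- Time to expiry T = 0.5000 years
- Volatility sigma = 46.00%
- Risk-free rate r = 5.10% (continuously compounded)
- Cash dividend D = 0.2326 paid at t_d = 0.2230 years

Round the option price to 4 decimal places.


PV(D) = D * exp(-r * t_d) = 0.2326 * 0.98869143 = 0.22996963
S_0' = S_0 - PV(D) = 10.2200 - 0.22996963 = 9.99003037
d1 = (ln(S_0'/K) + (r + sigma^2/2)*T) / (sigma*sqrt(T)) = 0.08211485
d2 = d1 - sigma*sqrt(T) = -0.24315427
exp(-rT) = 0.97482238
N(-d1) = 0.46727769; N(-d2) = 0.59605705
P = K * exp(-rT) * N(-d2) - S_0' * N(-d1) = 10.5200 * 0.97482238 * 0.59605705 - 9.99003037 * 0.46727769 = 1.4445

Answer: Price = 1.4445


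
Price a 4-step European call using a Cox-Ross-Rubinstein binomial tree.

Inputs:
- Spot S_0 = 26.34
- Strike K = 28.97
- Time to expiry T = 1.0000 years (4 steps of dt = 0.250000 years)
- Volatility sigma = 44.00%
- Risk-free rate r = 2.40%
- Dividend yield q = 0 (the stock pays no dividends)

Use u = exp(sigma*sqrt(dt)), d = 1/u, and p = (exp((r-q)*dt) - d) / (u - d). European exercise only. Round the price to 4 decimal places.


dt = T/N = 0.250000
u = exp(sigma*sqrt(dt)) = 1.246077; d = 1/u = 0.802519
p = (exp((r-q)*dt) - d) / (u - d) = 0.458788
Discount per step: exp(-r*dt) = 0.994018
Stock lattice S(k, i) with i counting down-moves:
  k=0: S(0,0) = 26.3400
  k=1: S(1,0) = 32.8217; S(1,1) = 21.1383
  k=2: S(2,0) = 40.8983; S(2,1) = 26.3400; S(2,2) = 16.9639
  k=3: S(3,0) = 50.9624; S(3,1) = 32.8217; S(3,2) = 21.1383; S(3,3) = 13.6139
  k=4: S(4,0) = 63.5031; S(4,1) = 40.8983; S(4,2) = 26.3400; S(4,3) = 16.9639; S(4,4) = 10.9254
Terminal payoffs V(N, i) = max(S_T - K, 0):
  V(4,0) = 34.533098; V(4,1) = 11.928308; V(4,2) = 0.000000; V(4,3) = 0.000000; V(4,4) = 0.000000
Backward induction: V(k, i) = exp(-r*dt) * [p * V(k+1, i) + (1-p) * V(k+1, i+1)].
  V(3,0) = exp(-r*dt) * [p*34.533098 + (1-p)*11.928308] = 22.165730
  V(3,1) = exp(-r*dt) * [p*11.928308 + (1-p)*0.000000] = 5.439832
  V(3,2) = exp(-r*dt) * [p*0.000000 + (1-p)*0.000000] = 0.000000
  V(3,3) = exp(-r*dt) * [p*0.000000 + (1-p)*0.000000] = 0.000000
  V(2,0) = exp(-r*dt) * [p*22.165730 + (1-p)*5.439832] = 13.035035
  V(2,1) = exp(-r*dt) * [p*5.439832 + (1-p)*0.000000] = 2.480802
  V(2,2) = exp(-r*dt) * [p*0.000000 + (1-p)*0.000000] = 0.000000
  V(1,0) = exp(-r*dt) * [p*13.035035 + (1-p)*2.480802] = 7.279156
  V(1,1) = exp(-r*dt) * [p*2.480802 + (1-p)*0.000000] = 1.131355
  V(0,0) = exp(-r*dt) * [p*7.279156 + (1-p)*1.131355] = 3.928254

Answer: Price = V(0,0) = 3.9283


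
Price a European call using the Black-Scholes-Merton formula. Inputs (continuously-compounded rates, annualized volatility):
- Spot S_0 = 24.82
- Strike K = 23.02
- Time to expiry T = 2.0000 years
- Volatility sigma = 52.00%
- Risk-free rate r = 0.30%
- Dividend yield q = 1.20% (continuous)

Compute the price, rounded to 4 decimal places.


d1 = (ln(S/K) + (r - q + 0.5*sigma^2) * T) / (sigma * sqrt(T)) = 0.44559473
d2 = d1 - sigma * sqrt(T) = -0.28979632
exp(-rT) = 0.99401796; exp(-qT) = 0.97628571
C = S_0 * exp(-qT) * N(d1) - K * exp(-rT) * N(d2)
N(d1) = 0.67205499; N(d2) = 0.38598603
C = 24.8200 * 0.97628571 * 0.67205499 - 23.0200 * 0.99401796 * 0.38598603 = 7.4526

Answer: Price = 7.4526


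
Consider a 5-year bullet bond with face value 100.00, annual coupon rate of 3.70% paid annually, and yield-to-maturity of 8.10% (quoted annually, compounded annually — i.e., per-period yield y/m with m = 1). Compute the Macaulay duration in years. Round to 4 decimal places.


Coupon per period c = face * coupon_rate / m = 3.700000
Periods per year m = 1; per-period yield y/m = 0.081000
Number of cashflows N = 5
Cashflows (t years, CF_t, discount factor 1/(1+y/m)^(m*t), PV):
  t = 1.0000: CF_t = 3.700000, DF = 0.925069, PV = 3.422757
  t = 2.0000: CF_t = 3.700000, DF = 0.855753, PV = 3.166287
  t = 3.0000: CF_t = 3.700000, DF = 0.791631, PV = 2.929036
  t = 4.0000: CF_t = 3.700000, DF = 0.732314, PV = 2.709561
  t = 5.0000: CF_t = 103.700000, DF = 0.677441, PV = 70.250640
Price P = sum_t PV_t = 82.478281
Macaulay numerator sum_t t * PV_t:
  t * PV_t at t = 1.0000: 3.422757
  t * PV_t at t = 2.0000: 6.332575
  t * PV_t at t = 3.0000: 8.787107
  t * PV_t at t = 4.0000: 10.838244
  t * PV_t at t = 5.0000: 351.253201
Macaulay duration D = (sum_t t * PV_t) / P = 380.633884 / 82.478281 = 4.614959

Answer: Macaulay duration = 4.6150 years


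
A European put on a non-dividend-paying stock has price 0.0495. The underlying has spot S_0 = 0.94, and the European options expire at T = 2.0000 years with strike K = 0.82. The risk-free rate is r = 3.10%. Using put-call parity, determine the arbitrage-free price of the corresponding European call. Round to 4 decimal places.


Answer: Call price = 0.2188

Derivation:
Put-call parity: C - P = S_0 * exp(-qT) - K * exp(-rT).
S_0 * exp(-qT) = 0.9400 * 1.00000000 = 0.94000000
K * exp(-rT) = 0.8200 * 0.93988289 = 0.77070397
C = P + S*exp(-qT) - K*exp(-rT)
C = 0.0495 + 0.94000000 - 0.77070397 = 0.2188


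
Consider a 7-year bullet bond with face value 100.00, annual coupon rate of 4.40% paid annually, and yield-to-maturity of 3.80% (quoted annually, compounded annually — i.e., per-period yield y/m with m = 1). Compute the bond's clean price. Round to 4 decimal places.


Answer: Price = 103.6280

Derivation:
Coupon per period c = face * coupon_rate / m = 4.400000
Periods per year m = 1; per-period yield y/m = 0.038000
Number of cashflows N = 7
Cashflows (t years, CF_t, discount factor 1/(1+y/m)^(m*t), PV):
  t = 1.0000: CF_t = 4.400000, DF = 0.963391, PV = 4.238921
  t = 2.0000: CF_t = 4.400000, DF = 0.928122, PV = 4.083739
  t = 3.0000: CF_t = 4.400000, DF = 0.894145, PV = 3.934238
  t = 4.0000: CF_t = 4.400000, DF = 0.861411, PV = 3.790210
  t = 5.0000: CF_t = 4.400000, DF = 0.829876, PV = 3.651455
  t = 6.0000: CF_t = 4.400000, DF = 0.799495, PV = 3.517779
  t = 7.0000: CF_t = 104.400000, DF = 0.770227, PV = 80.411659
Price P = sum_t PV_t = 103.628001


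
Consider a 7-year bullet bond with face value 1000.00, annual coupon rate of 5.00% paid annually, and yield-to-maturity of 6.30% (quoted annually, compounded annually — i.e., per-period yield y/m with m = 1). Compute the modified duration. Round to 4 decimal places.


Answer: Modified duration = 5.6773

Derivation:
Coupon per period c = face * coupon_rate / m = 50.000000
Periods per year m = 1; per-period yield y/m = 0.063000
Number of cashflows N = 7
Cashflows (t years, CF_t, discount factor 1/(1+y/m)^(m*t), PV):
  t = 1.0000: CF_t = 50.000000, DF = 0.940734, PV = 47.036689
  t = 2.0000: CF_t = 50.000000, DF = 0.884980, PV = 44.249002
  t = 3.0000: CF_t = 50.000000, DF = 0.832531, PV = 41.626530
  t = 4.0000: CF_t = 50.000000, DF = 0.783190, PV = 39.159483
  t = 5.0000: CF_t = 50.000000, DF = 0.736773, PV = 36.838648
  t = 6.0000: CF_t = 50.000000, DF = 0.693107, PV = 34.655360
  t = 7.0000: CF_t = 1050.000000, DF = 0.652029, PV = 684.630822
Price P = sum_t PV_t = 928.196534
First compute Macaulay numerator sum_t t * PV_t:
  t * PV_t at t = 1.0000: 47.036689
  t * PV_t at t = 2.0000: 88.498003
  t * PV_t at t = 3.0000: 124.879590
  t * PV_t at t = 4.0000: 156.637931
  t * PV_t at t = 5.0000: 184.193239
  t * PV_t at t = 6.0000: 207.932161
  t * PV_t at t = 7.0000: 4792.415757
Macaulay duration D = 5601.593371 / 928.196534 = 6.034922
Modified duration = D / (1 + y/m) = 6.034922 / (1 + 0.063000) = 5.677255


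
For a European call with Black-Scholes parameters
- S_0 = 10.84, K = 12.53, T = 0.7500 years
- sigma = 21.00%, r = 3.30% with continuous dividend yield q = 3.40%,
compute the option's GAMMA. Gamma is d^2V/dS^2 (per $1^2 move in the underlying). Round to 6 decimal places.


Answer: Gamma = 0.153335

Derivation:
d1 = -0.7098399101; d2 = -0.8917052449
phi(d1) = 0.3100955255; exp(-qT) = 0.9748223790; exp(-rT) = 0.9755537700
Gamma = exp(-qT) * phi(d1) / (S * sigma * sqrt(T)) = 0.9748223790 * 0.3100955255 / (10.8400 * 0.2100 * 0.8660254038) = 0.153335


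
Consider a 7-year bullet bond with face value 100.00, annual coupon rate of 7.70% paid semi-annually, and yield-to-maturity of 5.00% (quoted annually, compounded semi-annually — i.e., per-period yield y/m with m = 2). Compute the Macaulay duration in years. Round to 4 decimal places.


Answer: Macaulay duration = 5.6587 years

Derivation:
Coupon per period c = face * coupon_rate / m = 3.850000
Periods per year m = 2; per-period yield y/m = 0.025000
Number of cashflows N = 14
Cashflows (t years, CF_t, discount factor 1/(1+y/m)^(m*t), PV):
  t = 0.5000: CF_t = 3.850000, DF = 0.975610, PV = 3.756098
  t = 1.0000: CF_t = 3.850000, DF = 0.951814, PV = 3.664485
  t = 1.5000: CF_t = 3.850000, DF = 0.928599, PV = 3.575108
  t = 2.0000: CF_t = 3.850000, DF = 0.905951, PV = 3.487910
  t = 2.5000: CF_t = 3.850000, DF = 0.883854, PV = 3.402839
  t = 3.0000: CF_t = 3.850000, DF = 0.862297, PV = 3.319843
  t = 3.5000: CF_t = 3.850000, DF = 0.841265, PV = 3.238871
  t = 4.0000: CF_t = 3.850000, DF = 0.820747, PV = 3.159874
  t = 4.5000: CF_t = 3.850000, DF = 0.800728, PV = 3.082804
  t = 5.0000: CF_t = 3.850000, DF = 0.781198, PV = 3.007614
  t = 5.5000: CF_t = 3.850000, DF = 0.762145, PV = 2.934257
  t = 6.0000: CF_t = 3.850000, DF = 0.743556, PV = 2.862690
  t = 6.5000: CF_t = 3.850000, DF = 0.725420, PV = 2.792868
  t = 7.0000: CF_t = 103.850000, DF = 0.707727, PV = 73.497469
Price P = sum_t PV_t = 115.782731
Macaulay numerator sum_t t * PV_t:
  t * PV_t at t = 0.5000: 1.878049
  t * PV_t at t = 1.0000: 3.664485
  t * PV_t at t = 1.5000: 5.362662
  t * PV_t at t = 2.0000: 6.975820
  t * PV_t at t = 2.5000: 8.507098
  t * PV_t at t = 3.0000: 9.959529
  t * PV_t at t = 3.5000: 11.336049
  t * PV_t at t = 4.0000: 12.639497
  t * PV_t at t = 4.5000: 13.872619
  t * PV_t at t = 5.0000: 15.038069
  t * PV_t at t = 5.5000: 16.138416
  t * PV_t at t = 6.0000: 17.176141
  t * PV_t at t = 6.5000: 18.153645
  t * PV_t at t = 7.0000: 514.482285
Macaulay duration D = (sum_t t * PV_t) / P = 655.184363 / 115.782731 = 5.658740


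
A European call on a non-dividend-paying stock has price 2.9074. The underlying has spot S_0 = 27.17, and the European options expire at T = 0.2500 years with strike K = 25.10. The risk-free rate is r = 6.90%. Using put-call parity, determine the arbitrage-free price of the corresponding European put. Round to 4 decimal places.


Put-call parity: C - P = S_0 * exp(-qT) - K * exp(-rT).
S_0 * exp(-qT) = 27.1700 * 1.00000000 = 27.17000000
K * exp(-rT) = 25.1000 * 0.98289793 = 24.67073803
P = C - S*exp(-qT) + K*exp(-rT)
P = 2.9074 - 27.17000000 + 24.67073803 = 0.4081

Answer: Put price = 0.4081


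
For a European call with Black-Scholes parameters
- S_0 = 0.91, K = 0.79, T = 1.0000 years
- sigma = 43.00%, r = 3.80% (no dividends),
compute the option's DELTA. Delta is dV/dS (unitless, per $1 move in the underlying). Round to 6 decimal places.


d1 = 0.6322364048; d2 = 0.2022364048
phi(d1) = 0.3266715755; exp(-qT) = 1.0000000000; exp(-rT) = 0.9627129409
N(d1) = 0.7363837939
Delta = exp(-qT) * N(d1) = 1.0000000000 * 0.7363837939 = 0.736384

Answer: Delta = 0.736384


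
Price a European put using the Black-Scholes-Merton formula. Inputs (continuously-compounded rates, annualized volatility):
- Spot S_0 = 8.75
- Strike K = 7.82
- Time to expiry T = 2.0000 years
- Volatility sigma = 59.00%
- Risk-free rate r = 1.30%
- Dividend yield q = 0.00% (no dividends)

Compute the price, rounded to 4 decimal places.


Answer: Price = 2.1163

Derivation:
d1 = (ln(S/K) + (r - q + 0.5*sigma^2) * T) / (sigma * sqrt(T)) = 0.58302649
d2 = d1 - sigma * sqrt(T) = -0.25135951
exp(-rT) = 0.97433509; exp(-qT) = 1.00000000
P = K * exp(-rT) * N(-d2) - S_0 * exp(-qT) * N(-d1)
N(-d1) = 0.27993773; N(-d2) = 0.59923191
P = 7.8200 * 0.97433509 * 0.59923191 - 8.7500 * 1.00000000 * 0.27993773 = 2.1163


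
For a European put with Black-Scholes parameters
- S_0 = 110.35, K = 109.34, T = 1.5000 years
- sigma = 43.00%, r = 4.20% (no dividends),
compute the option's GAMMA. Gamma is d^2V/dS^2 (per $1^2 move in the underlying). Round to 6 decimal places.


d1 = 0.4004058204; d2 = -0.1262344743
phi(d1) = 0.3682103342; exp(-qT) = 1.0000000000; exp(-rT) = 0.9389434737
Gamma = exp(-qT) * phi(d1) / (S * sigma * sqrt(T)) = 1.0000000000 * 0.3682103342 / (110.3500 * 0.4300 * 1.2247448714) = 0.006336

Answer: Gamma = 0.006336
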